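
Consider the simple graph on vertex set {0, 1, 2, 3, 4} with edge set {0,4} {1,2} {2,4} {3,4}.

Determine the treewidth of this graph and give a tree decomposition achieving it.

Treewidth 1.
One optimal decomposition is:
Bags: B1 = {2, 4}  B2 = {0, 4}  B3 = {1, 2}  B4 = {3, 4}
Tree: B1–B2, B1–B3, B2–B4

Each bag holds 2 vertices, so the decomposition has width 1, which upper-bounds the treewidth. Since G has at least one edge (e.g. 2–4), it is not an edgeless graph, so tw(G) ≥ 1. Combining the bounds, tw(G) = 1.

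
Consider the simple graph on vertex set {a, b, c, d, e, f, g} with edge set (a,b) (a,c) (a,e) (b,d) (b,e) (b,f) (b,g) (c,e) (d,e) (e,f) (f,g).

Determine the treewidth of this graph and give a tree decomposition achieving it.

The largest bag has 3 vertices, giving width 2; this decomposition certifies tw(G) ≤ 2. On the other hand G contains the 3-clique {b, f, g}. A clique must lie in a single bag of any decomposition, so no decomposition can have width below 2. Hence tw(G) = 2 exactly.

Treewidth 2.
One such decomposition:
Bags: B1 = {a, c, e}  B2 = {a, b, e}  B3 = {b, e, f}  B4 = {b, f, g}  B5 = {b, d, e}
Tree: B1–B2, B2–B3, B3–B4, B2–B5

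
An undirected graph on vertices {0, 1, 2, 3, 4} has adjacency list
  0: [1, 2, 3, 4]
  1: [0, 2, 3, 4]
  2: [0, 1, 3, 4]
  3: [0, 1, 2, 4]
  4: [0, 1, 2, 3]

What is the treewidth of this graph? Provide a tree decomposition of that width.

Treewidth 4.
One optimal decomposition is:
Bags: B1 = {0, 1, 2, 3, 4}
Tree: (single bag)

With just one bag of size 5, the width is 5 − 1 = 4, so tw(G) ≤ 4. Conversely, {0, 1, 2, 3, 4} is a clique of size 5, and the vertices of any clique must share a bag in every tree decomposition; so some bag has ≥ 5 vertices and tw(G) ≥ 4. Combining the bounds, tw(G) = 4.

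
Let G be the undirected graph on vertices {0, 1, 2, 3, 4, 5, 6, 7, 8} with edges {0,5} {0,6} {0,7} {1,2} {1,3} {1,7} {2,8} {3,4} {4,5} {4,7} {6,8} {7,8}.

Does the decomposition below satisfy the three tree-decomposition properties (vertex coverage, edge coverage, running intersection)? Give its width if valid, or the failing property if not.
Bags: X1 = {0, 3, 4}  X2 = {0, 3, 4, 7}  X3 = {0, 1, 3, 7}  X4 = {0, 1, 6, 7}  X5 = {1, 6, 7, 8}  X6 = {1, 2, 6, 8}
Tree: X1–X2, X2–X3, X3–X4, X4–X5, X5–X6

A tree decomposition must satisfy three properties: every vertex lies in some bag; for every edge, both endpoints lie together in some bag; and for every vertex, the bags containing it form a connected subtree. Here vertex 5 appears in no bag, so the decomposition is invalid.

No — vertex 5 appears in no bag.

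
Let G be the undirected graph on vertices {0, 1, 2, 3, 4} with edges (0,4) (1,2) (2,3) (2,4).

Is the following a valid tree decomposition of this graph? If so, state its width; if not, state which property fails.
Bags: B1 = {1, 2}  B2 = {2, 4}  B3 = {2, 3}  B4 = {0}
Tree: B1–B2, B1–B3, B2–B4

No — edge (4,0) lies in no bag.

A tree decomposition must satisfy three properties: every vertex lies in some bag; for every edge, both endpoints lie together in some bag; and for every vertex, the bags containing it form a connected subtree. Here edge (4,0) lies in no bag, so the decomposition is invalid.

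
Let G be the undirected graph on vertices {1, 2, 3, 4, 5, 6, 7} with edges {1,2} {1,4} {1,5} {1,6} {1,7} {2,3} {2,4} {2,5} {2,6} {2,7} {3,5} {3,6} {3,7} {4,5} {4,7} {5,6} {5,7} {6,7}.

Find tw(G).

4

A width-4 tree decomposition is:
Bags: B1 = {1, 2, 4, 5, 7}  B2 = {1, 2, 5, 6, 7}  B3 = {2, 3, 5, 6, 7}
Tree: B1–B2, B2–B3
Every bag has size at most 5, so the width is 5 − 1 = 4 and tw(G) ≤ 4. For the lower bound, the 5 vertices {1, 2, 4, 5, 7} are pairwise adjacent, and any tree decomposition puts a clique entirely inside one bag — forcing width ≥ 4. Hence tw(G) = 4 exactly.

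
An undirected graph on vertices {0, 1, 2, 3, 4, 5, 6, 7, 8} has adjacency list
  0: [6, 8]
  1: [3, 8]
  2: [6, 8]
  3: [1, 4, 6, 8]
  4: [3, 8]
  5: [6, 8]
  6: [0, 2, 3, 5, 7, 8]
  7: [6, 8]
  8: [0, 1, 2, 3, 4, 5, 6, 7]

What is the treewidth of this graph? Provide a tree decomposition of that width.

Treewidth 2.
One such decomposition:
Bags: B1 = {3, 6, 8}  B2 = {2, 6, 8}  B3 = {6, 7, 8}  B4 = {0, 6, 8}  B5 = {1, 3, 8}  B6 = {3, 4, 8}  B7 = {5, 6, 8}
Tree: B1–B2, B1–B3, B2–B4, B1–B5, B1–B6, B3–B7

Every bag has size at most 3, so the width is 3 − 1 = 2 and tw(G) ≤ 2. For the lower bound, the 3 vertices {1, 3, 8} are pairwise adjacent, and any tree decomposition puts a clique entirely inside one bag — forcing width ≥ 2. Therefore the treewidth is 2.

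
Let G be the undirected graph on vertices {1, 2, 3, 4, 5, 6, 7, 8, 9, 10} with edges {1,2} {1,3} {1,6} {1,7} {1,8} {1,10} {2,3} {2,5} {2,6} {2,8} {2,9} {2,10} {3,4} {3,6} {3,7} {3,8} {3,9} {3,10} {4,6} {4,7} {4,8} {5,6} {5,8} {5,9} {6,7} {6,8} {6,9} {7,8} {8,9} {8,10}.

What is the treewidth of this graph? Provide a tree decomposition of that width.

Every bag has size at most 5, so the width is 5 − 1 = 4 and tw(G) ≤ 4. For the lower bound, the 5 vertices {1, 2, 3, 8, 10} are pairwise adjacent, and any tree decomposition puts a clique entirely inside one bag — forcing width ≥ 4. Therefore the treewidth is 4.

Treewidth 4.
One such decomposition:
Bags: B1 = {2, 3, 6, 8, 9}  B2 = {1, 2, 3, 6, 8}  B3 = {2, 5, 6, 8, 9}  B4 = {1, 3, 6, 7, 8}  B5 = {1, 2, 3, 8, 10}  B6 = {3, 4, 6, 7, 8}
Tree: B1–B2, B1–B3, B2–B4, B2–B5, B4–B6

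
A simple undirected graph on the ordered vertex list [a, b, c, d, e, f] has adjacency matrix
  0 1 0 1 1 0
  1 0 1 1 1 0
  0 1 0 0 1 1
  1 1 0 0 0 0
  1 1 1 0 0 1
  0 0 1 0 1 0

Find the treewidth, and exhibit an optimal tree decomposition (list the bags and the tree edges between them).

The largest bag has 3 vertices, giving width 2; this decomposition certifies tw(G) ≤ 2. Conversely, {a, b, d} is a clique of size 3, and the vertices of any clique must share a bag in every tree decomposition; so some bag has ≥ 3 vertices and tw(G) ≥ 2. The upper and lower bounds meet at 2, so that is the treewidth.

Treewidth 2.
One such decomposition:
Bags: B1 = {a, b, e}  B2 = {b, c, e}  B3 = {a, b, d}  B4 = {c, e, f}
Tree: B1–B2, B1–B3, B2–B4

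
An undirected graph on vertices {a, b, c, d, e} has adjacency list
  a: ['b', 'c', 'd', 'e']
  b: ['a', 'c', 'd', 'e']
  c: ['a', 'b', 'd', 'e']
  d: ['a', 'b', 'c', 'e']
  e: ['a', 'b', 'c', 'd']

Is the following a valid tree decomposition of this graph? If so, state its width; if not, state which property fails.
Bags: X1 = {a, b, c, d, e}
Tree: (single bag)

Yes; width 4.

Vertex coverage: the bags together contain {a, b, c, d, e}, the full vertex set. Edge coverage: each edge of G has both endpoints in at least one bag. Running intersection: for every vertex, the bags containing it form a connected subtree. All three properties hold, so this is a valid tree decomposition of width max|bag| − 1 = 4, and hence tw(G) ≤ 4.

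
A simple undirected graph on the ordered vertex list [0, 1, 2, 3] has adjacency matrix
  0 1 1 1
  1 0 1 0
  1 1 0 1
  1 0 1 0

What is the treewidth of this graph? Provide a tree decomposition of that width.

Each bag holds 3 vertices, so the decomposition has width 2, which upper-bounds the treewidth. Conversely, {0, 1, 2} is a clique of size 3, and the vertices of any clique must share a bag in every tree decomposition; so some bag has ≥ 3 vertices and tw(G) ≥ 2. The upper and lower bounds meet at 2, so that is the treewidth.

Treewidth 2.
Bags: B1 = {0, 1, 2}  B2 = {0, 2, 3}
Tree: B1–B2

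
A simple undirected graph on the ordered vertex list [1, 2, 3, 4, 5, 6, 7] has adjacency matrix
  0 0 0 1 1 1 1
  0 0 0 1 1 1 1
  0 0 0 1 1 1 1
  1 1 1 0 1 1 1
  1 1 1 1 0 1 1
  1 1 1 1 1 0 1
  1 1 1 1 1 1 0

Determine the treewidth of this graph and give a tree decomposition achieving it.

Each bag holds 5 vertices, so the decomposition has width 4, which upper-bounds the treewidth. On the other hand G contains the 5-clique {1, 4, 5, 6, 7}. A clique must lie in a single bag of any decomposition, so no decomposition can have width below 4. Combining the bounds, tw(G) = 4.

Treewidth 4.
One optimal decomposition is:
Bags: B1 = {1, 4, 5, 6, 7}  B2 = {3, 4, 5, 6, 7}  B3 = {2, 4, 5, 6, 7}
Tree: B1–B2, B1–B3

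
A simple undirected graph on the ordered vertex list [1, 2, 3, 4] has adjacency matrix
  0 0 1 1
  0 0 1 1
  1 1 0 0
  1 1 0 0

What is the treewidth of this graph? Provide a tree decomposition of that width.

Treewidth 2.
One optimal decomposition is:
Bags: B1 = {2, 3, 4}  B2 = {1, 3, 4}
Tree: B1–B2

Each bag holds 3 vertices, so the decomposition has width 2, which upper-bounds the treewidth. Since 3–2–4–1–3 is a cycle in G, G is not acyclic. Forests are exactly the graphs of treewidth ≤ 1, so tw(G) ≥ 2. Combining the bounds, tw(G) = 2.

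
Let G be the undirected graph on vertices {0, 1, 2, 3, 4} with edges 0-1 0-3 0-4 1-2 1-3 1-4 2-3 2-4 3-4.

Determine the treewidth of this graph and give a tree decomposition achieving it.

Every bag has size at most 4, so the width is 4 − 1 = 3 and tw(G) ≤ 3. For the lower bound, the 4 vertices {0, 1, 3, 4} are pairwise adjacent, and any tree decomposition puts a clique entirely inside one bag — forcing width ≥ 3. Combining the bounds, tw(G) = 3.

Treewidth 3.
Bags: B1 = {0, 1, 3, 4}  B2 = {1, 2, 3, 4}
Tree: B1–B2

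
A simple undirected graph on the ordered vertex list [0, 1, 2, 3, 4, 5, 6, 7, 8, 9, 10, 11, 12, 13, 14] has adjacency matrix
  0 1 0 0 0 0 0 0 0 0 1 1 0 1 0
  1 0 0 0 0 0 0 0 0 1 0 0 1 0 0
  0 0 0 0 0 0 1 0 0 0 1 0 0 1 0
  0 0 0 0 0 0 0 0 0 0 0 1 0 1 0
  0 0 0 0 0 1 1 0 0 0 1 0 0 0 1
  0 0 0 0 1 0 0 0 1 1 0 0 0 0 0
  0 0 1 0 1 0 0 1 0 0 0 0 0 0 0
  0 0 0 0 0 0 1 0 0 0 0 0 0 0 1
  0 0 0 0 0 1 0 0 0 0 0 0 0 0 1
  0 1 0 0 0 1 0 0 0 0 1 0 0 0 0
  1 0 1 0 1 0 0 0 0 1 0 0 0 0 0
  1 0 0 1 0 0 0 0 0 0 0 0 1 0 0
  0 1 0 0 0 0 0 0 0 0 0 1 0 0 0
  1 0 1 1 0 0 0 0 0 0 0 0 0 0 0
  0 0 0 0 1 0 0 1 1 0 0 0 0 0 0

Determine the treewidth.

A width-3 tree decomposition is:
Bags: B1 = {5, 7, 8, 14}  B2 = {4, 5, 7, 14}  B3 = {4, 5, 6, 7}  B4 = {4, 5, 6, 9}  B5 = {4, 6, 9, 10}  B6 = {2, 6, 9, 10}  B7 = {1, 2, 9, 10}  B8 = {0, 1, 2, 10}  B9 = {0, 1, 2, 13}  B10 = {0, 1, 12, 13}  B11 = {0, 11, 12, 13}  B12 = {3, 11, 12, 13}
Tree: B1–B2, B2–B3, B3–B4, B4–B5, B5–B6, B6–B7, B7–B8, B8–B9, B9–B10, B10–B11, B11–B12
The largest bag has 4 vertices, giving width 3; this decomposition certifies tw(G) ≤ 3. For the lower bound: the 4 vertex sets {7,8,14}, {5}, {4}, {2,6,9,10} are disjoint, each induces a connected subgraph, and every pair is joined by at least one edge of G. Contracting each set to a single vertex therefore yields K_{4} as a minor, and since treewidth is minor-monotone, tw(G) ≥ tw(K_{4}) = 3. Therefore the treewidth is 3.

3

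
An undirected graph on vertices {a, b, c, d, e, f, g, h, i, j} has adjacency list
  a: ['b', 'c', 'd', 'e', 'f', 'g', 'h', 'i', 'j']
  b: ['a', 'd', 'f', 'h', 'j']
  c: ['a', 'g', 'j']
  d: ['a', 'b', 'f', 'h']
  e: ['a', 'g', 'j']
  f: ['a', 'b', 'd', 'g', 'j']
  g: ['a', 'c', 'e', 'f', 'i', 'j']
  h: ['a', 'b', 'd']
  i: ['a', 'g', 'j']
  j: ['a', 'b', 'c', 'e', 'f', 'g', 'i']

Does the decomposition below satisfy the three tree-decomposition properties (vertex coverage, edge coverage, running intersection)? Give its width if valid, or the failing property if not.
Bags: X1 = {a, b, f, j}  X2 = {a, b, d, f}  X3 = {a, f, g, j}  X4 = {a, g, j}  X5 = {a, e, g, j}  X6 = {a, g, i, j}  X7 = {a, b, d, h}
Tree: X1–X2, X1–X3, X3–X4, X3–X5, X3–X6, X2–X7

No — vertex c appears in no bag.

A tree decomposition must satisfy three properties: every vertex lies in some bag; for every edge, both endpoints lie together in some bag; and for every vertex, the bags containing it form a connected subtree. Here vertex c appears in no bag, so the decomposition is invalid.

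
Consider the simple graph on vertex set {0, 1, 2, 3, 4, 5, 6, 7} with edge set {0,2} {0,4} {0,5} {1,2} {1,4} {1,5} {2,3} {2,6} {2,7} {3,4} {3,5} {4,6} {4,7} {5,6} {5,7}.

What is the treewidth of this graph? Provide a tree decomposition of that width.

Treewidth 3.
One such decomposition:
Bags: B1 = {2, 4, 5, 6}  B2 = {0, 2, 4, 5}  B3 = {2, 3, 4, 5}  B4 = {2, 4, 5, 7}  B5 = {1, 2, 4, 5}
Tree: B1–B2, B2–B3, B3–B4, B4–B5

Each bag holds 4 vertices, so the decomposition has width 3, which upper-bounds the treewidth. For the lower bound: the 4 vertex sets {5,6}, {0,4}, {2}, {3} are disjoint, each induces a connected subgraph, and every pair is joined by at least one edge of G. Contracting each set to a single vertex therefore yields K_{4} as a minor, and since treewidth is minor-monotone, tw(G) ≥ tw(K_{4}) = 3. Combining the bounds, tw(G) = 3.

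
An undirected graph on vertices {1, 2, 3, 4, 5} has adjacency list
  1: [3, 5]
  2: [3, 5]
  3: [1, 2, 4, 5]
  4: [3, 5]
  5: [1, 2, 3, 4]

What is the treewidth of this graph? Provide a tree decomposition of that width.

Each bag holds 3 vertices, so the decomposition has width 2, which upper-bounds the treewidth. For the lower bound, the 3 vertices {1, 3, 5} are pairwise adjacent, and any tree decomposition puts a clique entirely inside one bag — forcing width ≥ 2. The upper and lower bounds meet at 2, so that is the treewidth.

Treewidth 2.
One such decomposition:
Bags: B1 = {1, 3, 5}  B2 = {2, 3, 5}  B3 = {3, 4, 5}
Tree: B1–B2, B2–B3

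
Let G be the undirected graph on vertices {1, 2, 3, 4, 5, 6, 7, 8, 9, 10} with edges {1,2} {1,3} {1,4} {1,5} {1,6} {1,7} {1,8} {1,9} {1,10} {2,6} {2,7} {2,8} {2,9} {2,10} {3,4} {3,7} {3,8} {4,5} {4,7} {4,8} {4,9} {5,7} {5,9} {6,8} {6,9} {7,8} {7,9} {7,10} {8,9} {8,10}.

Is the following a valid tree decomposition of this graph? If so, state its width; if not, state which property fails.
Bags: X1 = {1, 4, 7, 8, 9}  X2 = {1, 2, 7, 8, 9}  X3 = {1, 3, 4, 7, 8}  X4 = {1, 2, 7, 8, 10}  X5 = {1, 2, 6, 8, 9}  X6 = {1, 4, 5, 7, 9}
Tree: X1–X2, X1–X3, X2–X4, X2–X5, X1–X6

Yes; width 4.

Checking the three conditions: (i) the bags cover all of {1, 2, 3, 4, 5, 6, 7, 8, 9, 10}; (ii) for each edge, some bag contains both endpoints; (iii) the bags containing any fixed vertex form a subtree. All hold, so the decomposition is valid with width 5 − 1 = 4.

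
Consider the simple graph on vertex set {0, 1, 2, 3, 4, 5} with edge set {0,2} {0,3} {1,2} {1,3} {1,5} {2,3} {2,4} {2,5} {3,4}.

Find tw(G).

2

A width-2 tree decomposition is:
Bags: B1 = {1, 2, 3}  B2 = {0, 2, 3}  B3 = {2, 3, 4}  B4 = {1, 2, 5}
Tree: B1–B2, B1–B3, B1–B4
Every bag has size at most 3, so the width is 3 − 1 = 2 and tw(G) ≤ 2. On the other hand G contains the 3-clique {0, 2, 3}. A clique must lie in a single bag of any decomposition, so no decomposition can have width below 2. Combining the bounds, tw(G) = 2.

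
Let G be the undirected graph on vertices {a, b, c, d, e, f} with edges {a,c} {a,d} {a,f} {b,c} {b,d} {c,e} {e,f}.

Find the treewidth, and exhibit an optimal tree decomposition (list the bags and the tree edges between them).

Each bag holds 3 vertices, so the decomposition has width 2, which upper-bounds the treewidth. For the lower bound, G contains the cycle e–f–a–c–e, so G is not a forest; only forests have treewidth ≤ 1, hence tw(G) ≥ 2. The upper and lower bounds meet at 2, so that is the treewidth.

Treewidth 2.
One optimal decomposition is:
Bags: B1 = {c, e, f}  B2 = {a, c, f}  B3 = {a, b, c}  B4 = {a, b, d}
Tree: B1–B2, B2–B3, B3–B4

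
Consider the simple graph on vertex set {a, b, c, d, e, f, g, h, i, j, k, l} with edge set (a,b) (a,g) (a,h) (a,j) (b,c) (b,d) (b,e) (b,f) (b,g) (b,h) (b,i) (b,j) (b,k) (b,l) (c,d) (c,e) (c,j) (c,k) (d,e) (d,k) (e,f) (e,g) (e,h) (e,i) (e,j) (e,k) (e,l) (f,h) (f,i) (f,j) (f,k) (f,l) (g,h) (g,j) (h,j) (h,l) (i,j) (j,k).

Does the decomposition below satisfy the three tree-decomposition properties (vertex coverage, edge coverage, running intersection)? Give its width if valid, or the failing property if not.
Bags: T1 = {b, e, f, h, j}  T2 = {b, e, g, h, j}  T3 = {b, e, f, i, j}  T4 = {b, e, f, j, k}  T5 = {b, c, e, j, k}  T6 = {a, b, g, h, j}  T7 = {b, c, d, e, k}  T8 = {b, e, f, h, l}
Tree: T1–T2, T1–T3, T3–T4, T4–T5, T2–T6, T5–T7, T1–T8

Yes; width 4.

Every vertex of G appears in some bag (union = {a, b, c, d, e, f, g, h, i, j, k, l}); every edge is covered by a bag; and for each vertex v the set of bags containing v is connected in the bag tree. The decomposition is therefore valid. The largest bag has 5 vertices, so the width is 4.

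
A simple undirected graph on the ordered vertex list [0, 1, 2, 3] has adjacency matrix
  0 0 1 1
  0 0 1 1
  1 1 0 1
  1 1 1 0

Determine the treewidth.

A width-2 tree decomposition is:
Bags: B1 = {0, 2, 3}  B2 = {1, 2, 3}
Tree: B1–B2
The largest bag has 3 vertices, giving width 2; this decomposition certifies tw(G) ≤ 2. For the lower bound, the 3 vertices {0, 2, 3} are pairwise adjacent, and any tree decomposition puts a clique entirely inside one bag — forcing width ≥ 2. The upper and lower bounds meet at 2, so that is the treewidth.

2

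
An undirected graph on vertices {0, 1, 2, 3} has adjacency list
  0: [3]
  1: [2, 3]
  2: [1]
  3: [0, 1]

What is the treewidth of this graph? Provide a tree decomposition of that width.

Each bag holds 2 vertices, so the decomposition has width 1, which upper-bounds the treewidth. Since G has at least one edge (e.g. 0–3), it is not an edgeless graph, so tw(G) ≥ 1. The upper and lower bounds meet at 1, so that is the treewidth.

Treewidth 1.
Bags: B1 = {0, 3}  B2 = {1, 3}  B3 = {1, 2}
Tree: B1–B2, B2–B3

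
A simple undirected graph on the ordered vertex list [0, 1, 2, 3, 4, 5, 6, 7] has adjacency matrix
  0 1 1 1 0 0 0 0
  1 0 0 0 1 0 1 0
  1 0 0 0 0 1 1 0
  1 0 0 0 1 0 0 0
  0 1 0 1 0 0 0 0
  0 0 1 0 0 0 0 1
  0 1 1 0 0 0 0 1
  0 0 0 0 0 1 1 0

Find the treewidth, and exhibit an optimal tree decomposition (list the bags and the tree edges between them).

Every bag has size at most 3, so the width is 3 − 1 = 2 and tw(G) ≤ 2. The edges 3–4–1–0–3 form a cycle, so G is not a tree and its treewidth is at least 2. Therefore the treewidth is 2.

Treewidth 2.
One such decomposition:
Bags: B1 = {0, 3, 4}  B2 = {0, 1, 4}  B3 = {0, 1, 2}  B4 = {1, 2, 6}  B5 = {2, 5, 6}  B6 = {5, 6, 7}
Tree: B1–B2, B2–B3, B3–B4, B4–B5, B5–B6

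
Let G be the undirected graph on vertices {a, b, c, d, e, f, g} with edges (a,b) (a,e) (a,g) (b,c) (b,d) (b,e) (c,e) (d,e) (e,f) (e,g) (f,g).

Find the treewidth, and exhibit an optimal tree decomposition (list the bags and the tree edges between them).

The largest bag has 3 vertices, giving width 2; this decomposition certifies tw(G) ≤ 2. For the lower bound, the 3 vertices {a, e, g} are pairwise adjacent, and any tree decomposition puts a clique entirely inside one bag — forcing width ≥ 2. Combining the bounds, tw(G) = 2.

Treewidth 2.
Bags: B1 = {a, e, g}  B2 = {a, b, e}  B3 = {e, f, g}  B4 = {b, c, e}  B5 = {b, d, e}
Tree: B1–B2, B1–B3, B2–B4, B4–B5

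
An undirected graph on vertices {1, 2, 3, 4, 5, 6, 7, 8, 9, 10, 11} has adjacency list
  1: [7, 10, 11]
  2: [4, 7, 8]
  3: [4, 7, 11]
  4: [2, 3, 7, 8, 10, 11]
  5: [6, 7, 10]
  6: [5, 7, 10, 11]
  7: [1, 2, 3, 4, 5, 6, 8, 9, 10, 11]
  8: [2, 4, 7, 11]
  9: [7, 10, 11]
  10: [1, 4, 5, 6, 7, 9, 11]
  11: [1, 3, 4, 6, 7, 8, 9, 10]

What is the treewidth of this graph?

3

A width-3 tree decomposition is:
Bags: B1 = {4, 7, 10, 11}  B2 = {4, 7, 8, 11}  B3 = {7, 9, 10, 11}  B4 = {6, 7, 10, 11}  B5 = {2, 4, 7, 8}  B6 = {1, 7, 10, 11}  B7 = {5, 6, 7, 10}  B8 = {3, 4, 7, 11}
Tree: B1–B2, B1–B3, B1–B4, B2–B5, B1–B6, B4–B7, B1–B8
Every bag has size at most 4, so the width is 4 − 1 = 3 and tw(G) ≤ 3. On the other hand G contains the 4-clique {2, 4, 7, 8}. A clique must lie in a single bag of any decomposition, so no decomposition can have width below 3. The upper and lower bounds meet at 3, so that is the treewidth.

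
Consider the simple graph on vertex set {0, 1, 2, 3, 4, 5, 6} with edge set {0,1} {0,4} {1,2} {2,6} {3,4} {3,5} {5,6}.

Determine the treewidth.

A width-2 tree decomposition is:
Bags: B1 = {0, 1, 2}  B2 = {0, 2, 4}  B3 = {2, 3, 4}  B4 = {2, 3, 5}  B5 = {2, 5, 6}
Tree: B1–B2, B2–B3, B3–B4, B4–B5
Each bag holds 3 vertices, so the decomposition has width 2, which upper-bounds the treewidth. Since 2–1–0–4–3–5–6–2 is a cycle in G, G is not acyclic. Forests are exactly the graphs of treewidth ≤ 1, so tw(G) ≥ 2. Therefore the treewidth is 2.

2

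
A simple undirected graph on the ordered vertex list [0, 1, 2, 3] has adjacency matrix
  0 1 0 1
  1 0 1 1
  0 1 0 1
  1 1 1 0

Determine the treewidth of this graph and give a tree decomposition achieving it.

The largest bag has 3 vertices, giving width 2; this decomposition certifies tw(G) ≤ 2. Conversely, {0, 1, 3} is a clique of size 3, and the vertices of any clique must share a bag in every tree decomposition; so some bag has ≥ 3 vertices and tw(G) ≥ 2. Therefore the treewidth is 2.

Treewidth 2.
Bags: B1 = {0, 1, 3}  B2 = {1, 2, 3}
Tree: B1–B2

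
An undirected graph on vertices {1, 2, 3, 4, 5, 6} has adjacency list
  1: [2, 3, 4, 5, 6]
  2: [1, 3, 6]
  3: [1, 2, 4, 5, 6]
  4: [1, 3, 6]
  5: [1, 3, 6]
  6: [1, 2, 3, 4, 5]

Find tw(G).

A width-3 tree decomposition is:
Bags: B1 = {1, 3, 5, 6}  B2 = {1, 3, 4, 6}  B3 = {1, 2, 3, 6}
Tree: B1–B2, B1–B3
The largest bag has 4 vertices, giving width 3; this decomposition certifies tw(G) ≤ 3. For the lower bound, the 4 vertices {1, 2, 3, 6} are pairwise adjacent, and any tree decomposition puts a clique entirely inside one bag — forcing width ≥ 3. Therefore the treewidth is 3.

3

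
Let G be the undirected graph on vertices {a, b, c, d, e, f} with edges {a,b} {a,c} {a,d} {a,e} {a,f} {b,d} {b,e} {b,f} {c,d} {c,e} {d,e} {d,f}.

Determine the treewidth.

A width-3 tree decomposition is:
Bags: B1 = {a, c, d, e}  B2 = {a, b, d, e}  B3 = {a, b, d, f}
Tree: B1–B2, B2–B3
Each bag holds 4 vertices, so the decomposition has width 3, which upper-bounds the treewidth. On the other hand G contains the 4-clique {a, c, d, e}. A clique must lie in a single bag of any decomposition, so no decomposition can have width below 3. Therefore the treewidth is 3.

3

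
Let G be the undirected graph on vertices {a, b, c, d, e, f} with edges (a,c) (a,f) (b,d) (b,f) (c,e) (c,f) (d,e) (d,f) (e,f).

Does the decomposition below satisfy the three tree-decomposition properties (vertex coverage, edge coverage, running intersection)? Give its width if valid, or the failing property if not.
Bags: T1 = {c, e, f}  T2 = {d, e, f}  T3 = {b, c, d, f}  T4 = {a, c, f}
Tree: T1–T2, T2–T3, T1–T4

A tree decomposition must satisfy three properties: every vertex lies in some bag; for every edge, both endpoints lie together in some bag; and for every vertex, the bags containing it form a connected subtree. Here bags containing vertex c are not connected in the tree, so the decomposition is invalid.

No — bags containing vertex c are not connected in the tree.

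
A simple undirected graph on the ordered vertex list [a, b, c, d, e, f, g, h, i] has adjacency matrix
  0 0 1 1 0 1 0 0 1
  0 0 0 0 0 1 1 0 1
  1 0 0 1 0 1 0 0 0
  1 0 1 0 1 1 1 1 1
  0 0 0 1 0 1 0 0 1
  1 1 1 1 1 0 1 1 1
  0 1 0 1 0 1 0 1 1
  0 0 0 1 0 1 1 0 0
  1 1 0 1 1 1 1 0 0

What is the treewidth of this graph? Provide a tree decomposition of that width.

Treewidth 3.
Bags: B1 = {b, f, g, i}  B2 = {d, f, g, i}  B3 = {d, f, g, h}  B4 = {a, d, f, i}  B5 = {d, e, f, i}  B6 = {a, c, d, f}
Tree: B1–B2, B2–B3, B2–B4, B2–B5, B4–B6

Each bag holds 4 vertices, so the decomposition has width 3, which upper-bounds the treewidth. For the lower bound, the 4 vertices {d, f, g, h} are pairwise adjacent, and any tree decomposition puts a clique entirely inside one bag — forcing width ≥ 3. Therefore the treewidth is 3.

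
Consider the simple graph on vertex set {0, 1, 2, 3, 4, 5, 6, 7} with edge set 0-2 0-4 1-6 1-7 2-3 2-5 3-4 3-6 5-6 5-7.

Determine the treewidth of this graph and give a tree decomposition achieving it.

The largest bag has 3 vertices, giving width 2; this decomposition certifies tw(G) ≤ 2. The edges 1–7–5–6–1 form a cycle, so G is not a tree and its treewidth is at least 2. Combining the bounds, tw(G) = 2.

Treewidth 2.
One optimal decomposition is:
Bags: B1 = {1, 6, 7}  B2 = {5, 6, 7}  B3 = {3, 5, 6}  B4 = {2, 3, 5}  B5 = {2, 3, 4}  B6 = {0, 2, 4}
Tree: B1–B2, B2–B3, B3–B4, B4–B5, B5–B6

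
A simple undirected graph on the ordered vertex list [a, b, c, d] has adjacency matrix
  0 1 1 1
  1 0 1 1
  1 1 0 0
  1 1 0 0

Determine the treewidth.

A width-2 tree decomposition is:
Bags: B1 = {a, b, d}  B2 = {a, b, c}
Tree: B1–B2
Every bag has size at most 3, so the width is 3 − 1 = 2 and tw(G) ≤ 2. For the lower bound, the 3 vertices {a, b, d} are pairwise adjacent, and any tree decomposition puts a clique entirely inside one bag — forcing width ≥ 2. Therefore the treewidth is 2.

2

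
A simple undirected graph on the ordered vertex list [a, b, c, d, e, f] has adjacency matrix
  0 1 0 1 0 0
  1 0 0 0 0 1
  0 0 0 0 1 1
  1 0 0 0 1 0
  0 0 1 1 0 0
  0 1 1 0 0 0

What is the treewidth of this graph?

A width-2 tree decomposition is:
Bags: B1 = {a, b, f}  B2 = {a, d, f}  B3 = {d, e, f}  B4 = {c, e, f}
Tree: B1–B2, B2–B3, B3–B4
Every bag has size at most 3, so the width is 3 − 1 = 2 and tw(G) ≤ 2. Since f–b–a–d–e–c–f is a cycle in G, G is not acyclic. Forests are exactly the graphs of treewidth ≤ 1, so tw(G) ≥ 2. Therefore the treewidth is 2.

2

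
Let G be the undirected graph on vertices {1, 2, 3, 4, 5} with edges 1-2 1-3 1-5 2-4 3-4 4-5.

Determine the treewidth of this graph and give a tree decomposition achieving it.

Treewidth 2.
Bags: B1 = {1, 3, 4}  B2 = {1, 2, 4}  B3 = {1, 4, 5}
Tree: B1–B2, B2–B3

Every bag has size at most 3, so the width is 3 − 1 = 2 and tw(G) ≤ 2. For the lower bound, G contains the cycle 4–3–1–2–4, so G is not a forest; only forests have treewidth ≤ 1, hence tw(G) ≥ 2. Therefore the treewidth is 2.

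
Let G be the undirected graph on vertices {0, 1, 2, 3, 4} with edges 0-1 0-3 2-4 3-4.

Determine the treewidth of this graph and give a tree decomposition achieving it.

Treewidth 1.
One optimal decomposition is:
Bags: B1 = {0, 1}  B2 = {0, 3}  B3 = {3, 4}  B4 = {2, 4}
Tree: B1–B2, B2–B3, B3–B4

Each bag holds 2 vertices, so the decomposition has width 1, which upper-bounds the treewidth. G has an edge, so its treewidth is at least 1. Hence tw(G) = 1 exactly.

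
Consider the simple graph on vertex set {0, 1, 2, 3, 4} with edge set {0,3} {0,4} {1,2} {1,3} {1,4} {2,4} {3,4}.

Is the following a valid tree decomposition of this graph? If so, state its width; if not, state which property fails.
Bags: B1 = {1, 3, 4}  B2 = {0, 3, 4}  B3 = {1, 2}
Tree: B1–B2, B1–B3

A tree decomposition must satisfy three properties: every vertex lies in some bag; for every edge, both endpoints lie together in some bag; and for every vertex, the bags containing it form a connected subtree. Here edge (4,2) lies in no bag, so the decomposition is invalid.

No — edge (4,2) lies in no bag.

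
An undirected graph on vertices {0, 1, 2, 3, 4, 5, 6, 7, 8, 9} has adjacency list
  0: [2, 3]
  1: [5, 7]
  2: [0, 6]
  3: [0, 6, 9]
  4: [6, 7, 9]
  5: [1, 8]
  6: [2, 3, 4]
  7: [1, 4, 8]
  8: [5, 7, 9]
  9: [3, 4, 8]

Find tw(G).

A width-2 tree decomposition is:
Bags: B1 = {1, 5, 8}  B2 = {1, 7, 8}  B3 = {7, 8, 9}  B4 = {4, 7, 9}  B5 = {3, 4, 9}  B6 = {3, 4, 6}  B7 = {0, 3, 6}  B8 = {0, 2, 6}
Tree: B1–B2, B2–B3, B3–B4, B4–B5, B5–B6, B6–B7, B7–B8
The largest bag has 3 vertices, giving width 2; this decomposition certifies tw(G) ≤ 2. Since 5–1–7–8–5 is a cycle in G, G is not acyclic. Forests are exactly the graphs of treewidth ≤ 1, so tw(G) ≥ 2. The upper and lower bounds meet at 2, so that is the treewidth.

2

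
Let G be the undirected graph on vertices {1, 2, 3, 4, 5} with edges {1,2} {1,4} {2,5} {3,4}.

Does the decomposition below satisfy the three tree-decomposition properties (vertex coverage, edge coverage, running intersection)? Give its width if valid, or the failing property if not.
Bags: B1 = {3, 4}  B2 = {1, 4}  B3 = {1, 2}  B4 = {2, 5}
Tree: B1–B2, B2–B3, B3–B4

Checking the three conditions: (i) the bags cover all of {1, 2, 3, 4, 5}; (ii) for each edge, some bag contains both endpoints; (iii) the bags containing any fixed vertex form a subtree. All hold, so the decomposition is valid with width 2 − 1 = 1.

Yes; width 1.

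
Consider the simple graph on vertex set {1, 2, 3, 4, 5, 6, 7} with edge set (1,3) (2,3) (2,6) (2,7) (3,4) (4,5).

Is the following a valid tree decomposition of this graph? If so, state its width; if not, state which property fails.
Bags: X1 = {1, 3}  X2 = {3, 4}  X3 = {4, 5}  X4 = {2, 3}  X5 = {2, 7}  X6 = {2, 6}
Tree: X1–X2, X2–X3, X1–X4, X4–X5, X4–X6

Checking the three conditions: (i) the bags cover all of {1, 2, 3, 4, 5, 6, 7}; (ii) for each edge, some bag contains both endpoints; (iii) the bags containing any fixed vertex form a subtree. All hold, so the decomposition is valid with width 2 − 1 = 1.

Yes; width 1.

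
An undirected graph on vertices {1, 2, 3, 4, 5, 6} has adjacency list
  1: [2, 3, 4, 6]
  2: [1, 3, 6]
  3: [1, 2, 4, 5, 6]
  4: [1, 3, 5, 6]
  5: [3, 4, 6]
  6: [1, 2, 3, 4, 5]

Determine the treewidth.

3

A width-3 tree decomposition is:
Bags: B1 = {1, 3, 4, 6}  B2 = {1, 2, 3, 6}  B3 = {3, 4, 5, 6}
Tree: B1–B2, B1–B3
Each bag holds 4 vertices, so the decomposition has width 3, which upper-bounds the treewidth. Conversely, {1, 2, 3, 6} is a clique of size 4, and the vertices of any clique must share a bag in every tree decomposition; so some bag has ≥ 4 vertices and tw(G) ≥ 3. The upper and lower bounds meet at 3, so that is the treewidth.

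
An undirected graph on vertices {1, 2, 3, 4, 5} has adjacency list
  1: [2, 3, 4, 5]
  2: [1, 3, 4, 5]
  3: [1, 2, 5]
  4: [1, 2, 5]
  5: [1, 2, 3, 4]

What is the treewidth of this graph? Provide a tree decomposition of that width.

Treewidth 3.
One optimal decomposition is:
Bags: B1 = {1, 2, 3, 5}  B2 = {1, 2, 4, 5}
Tree: B1–B2

The largest bag has 4 vertices, giving width 3; this decomposition certifies tw(G) ≤ 3. Conversely, {1, 2, 3, 5} is a clique of size 4, and the vertices of any clique must share a bag in every tree decomposition; so some bag has ≥ 4 vertices and tw(G) ≥ 3. Hence tw(G) = 3 exactly.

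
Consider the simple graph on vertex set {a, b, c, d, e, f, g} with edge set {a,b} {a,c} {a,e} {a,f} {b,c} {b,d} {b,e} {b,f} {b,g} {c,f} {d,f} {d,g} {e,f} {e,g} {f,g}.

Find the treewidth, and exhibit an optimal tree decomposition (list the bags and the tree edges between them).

Every bag has size at most 4, so the width is 4 − 1 = 3 and tw(G) ≤ 3. On the other hand G contains the 4-clique {b, d, f, g}. A clique must lie in a single bag of any decomposition, so no decomposition can have width below 3. Therefore the treewidth is 3.

Treewidth 3.
One optimal decomposition is:
Bags: B1 = {b, d, f, g}  B2 = {b, e, f, g}  B3 = {a, b, e, f}  B4 = {a, b, c, f}
Tree: B1–B2, B2–B3, B3–B4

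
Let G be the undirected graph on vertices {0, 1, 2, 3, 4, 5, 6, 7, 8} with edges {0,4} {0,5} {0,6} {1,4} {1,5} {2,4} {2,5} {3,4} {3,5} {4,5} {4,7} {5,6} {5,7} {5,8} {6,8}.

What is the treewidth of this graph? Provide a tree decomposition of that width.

Treewidth 2.
One such decomposition:
Bags: B1 = {0, 4, 5}  B2 = {0, 5, 6}  B3 = {4, 5, 7}  B4 = {3, 4, 5}  B5 = {2, 4, 5}  B6 = {1, 4, 5}  B7 = {5, 6, 8}
Tree: B1–B2, B1–B3, B3–B4, B1–B5, B3–B6, B2–B7

Every bag has size at most 3, so the width is 3 − 1 = 2 and tw(G) ≤ 2. On the other hand G contains the 3-clique {5, 6, 8}. A clique must lie in a single bag of any decomposition, so no decomposition can have width below 2. Combining the bounds, tw(G) = 2.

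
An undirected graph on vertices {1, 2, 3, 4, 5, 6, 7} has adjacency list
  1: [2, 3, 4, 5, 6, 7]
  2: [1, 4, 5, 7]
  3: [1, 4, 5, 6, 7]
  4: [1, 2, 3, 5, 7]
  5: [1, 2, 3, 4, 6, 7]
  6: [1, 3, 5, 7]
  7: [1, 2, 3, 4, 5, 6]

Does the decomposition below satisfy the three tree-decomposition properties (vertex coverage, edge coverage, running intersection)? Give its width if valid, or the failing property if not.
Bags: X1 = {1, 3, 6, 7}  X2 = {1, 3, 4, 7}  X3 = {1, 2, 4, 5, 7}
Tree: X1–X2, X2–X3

A tree decomposition must satisfy three properties: every vertex lies in some bag; for every edge, both endpoints lie together in some bag; and for every vertex, the bags containing it form a connected subtree. Here edge (5,3) lies in no bag, so the decomposition is invalid.

No — edge (5,3) lies in no bag.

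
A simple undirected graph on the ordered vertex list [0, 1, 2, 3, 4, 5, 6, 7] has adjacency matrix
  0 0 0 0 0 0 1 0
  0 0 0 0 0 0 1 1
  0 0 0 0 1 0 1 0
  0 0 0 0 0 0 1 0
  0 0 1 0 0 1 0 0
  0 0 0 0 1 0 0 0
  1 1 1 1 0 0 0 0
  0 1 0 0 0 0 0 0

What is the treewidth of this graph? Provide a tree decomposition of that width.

Every bag has size at most 2, so the width is 2 − 1 = 1 and tw(G) ≤ 1. G has an edge, so its treewidth is at least 1. The upper and lower bounds meet at 1, so that is the treewidth.

Treewidth 1.
One optimal decomposition is:
Bags: B1 = {1, 7}  B2 = {1, 6}  B3 = {2, 6}  B4 = {0, 6}  B5 = {2, 4}  B6 = {3, 6}  B7 = {4, 5}
Tree: B1–B2, B2–B3, B2–B4, B3–B5, B4–B6, B5–B7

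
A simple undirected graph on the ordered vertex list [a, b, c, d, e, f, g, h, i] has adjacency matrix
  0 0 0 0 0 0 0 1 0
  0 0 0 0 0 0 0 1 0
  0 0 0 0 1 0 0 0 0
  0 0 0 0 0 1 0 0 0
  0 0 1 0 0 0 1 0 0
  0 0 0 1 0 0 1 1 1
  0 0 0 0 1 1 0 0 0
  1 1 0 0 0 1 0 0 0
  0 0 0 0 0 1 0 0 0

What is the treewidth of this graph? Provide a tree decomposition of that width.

Treewidth 1.
One such decomposition:
Bags: B1 = {e, g}  B2 = {f, g}  B3 = {d, f}  B4 = {f, i}  B5 = {f, h}  B6 = {b, h}  B7 = {a, h}  B8 = {c, e}
Tree: B1–B2, B2–B3, B2–B4, B4–B5, B5–B6, B5–B7, B1–B8

The largest bag has 2 vertices, giving width 1; this decomposition certifies tw(G) ≤ 1. Since G has at least one edge (e.g. e–g), it is not an edgeless graph, so tw(G) ≥ 1. Combining the bounds, tw(G) = 1.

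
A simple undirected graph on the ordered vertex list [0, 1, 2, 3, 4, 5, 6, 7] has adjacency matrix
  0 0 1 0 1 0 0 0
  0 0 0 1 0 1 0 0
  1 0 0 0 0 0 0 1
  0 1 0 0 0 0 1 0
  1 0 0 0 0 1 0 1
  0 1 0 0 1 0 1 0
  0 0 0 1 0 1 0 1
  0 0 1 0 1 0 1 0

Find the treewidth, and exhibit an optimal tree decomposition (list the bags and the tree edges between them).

Treewidth 2.
One such decomposition:
Bags: B1 = {1, 3, 5}  B2 = {3, 5, 6}  B3 = {4, 5, 6}  B4 = {4, 6, 7}  B5 = {0, 4, 7}  B6 = {0, 2, 7}
Tree: B1–B2, B2–B3, B3–B4, B4–B5, B5–B6

Each bag holds 3 vertices, so the decomposition has width 2, which upper-bounds the treewidth. The edges 1–3–6–5–1 form a cycle, so G is not a tree and its treewidth is at least 2. Therefore the treewidth is 2.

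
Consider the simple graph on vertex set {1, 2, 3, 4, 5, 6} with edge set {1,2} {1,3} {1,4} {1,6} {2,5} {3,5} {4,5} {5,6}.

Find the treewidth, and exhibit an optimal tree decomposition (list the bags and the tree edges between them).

Treewidth 2.
Bags: B1 = {1, 3, 5}  B2 = {1, 5, 6}  B3 = {1, 2, 5}  B4 = {1, 4, 5}
Tree: B1–B2, B2–B3, B3–B4

The largest bag has 3 vertices, giving width 2; this decomposition certifies tw(G) ≤ 2. The edges 1–3–5–6–1 form a cycle, so G is not a tree and its treewidth is at least 2. Combining the bounds, tw(G) = 2.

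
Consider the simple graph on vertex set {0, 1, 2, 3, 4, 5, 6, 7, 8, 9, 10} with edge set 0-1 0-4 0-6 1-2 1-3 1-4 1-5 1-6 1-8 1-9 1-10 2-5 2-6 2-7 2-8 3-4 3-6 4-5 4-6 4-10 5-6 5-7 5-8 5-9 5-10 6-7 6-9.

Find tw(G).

A width-3 tree decomposition is:
Bags: B1 = {1, 4, 5, 10}  B2 = {1, 4, 5, 6}  B3 = {1, 3, 4, 6}  B4 = {1, 5, 6, 9}  B5 = {0, 1, 4, 6}  B6 = {1, 2, 5, 6}  B7 = {2, 5, 6, 7}  B8 = {1, 2, 5, 8}
Tree: B1–B2, B2–B3, B2–B4, B3–B5, B2–B6, B6–B7, B6–B8
Each bag holds 4 vertices, so the decomposition has width 3, which upper-bounds the treewidth. On the other hand G contains the 4-clique {0, 1, 4, 6}. A clique must lie in a single bag of any decomposition, so no decomposition can have width below 3. Therefore the treewidth is 3.

3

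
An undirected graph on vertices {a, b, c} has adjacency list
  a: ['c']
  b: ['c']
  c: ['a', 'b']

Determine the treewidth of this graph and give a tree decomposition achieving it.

Treewidth 1.
One such decomposition:
Bags: B1 = {a, c}  B2 = {b, c}
Tree: B1–B2

Every bag has size at most 2, so the width is 2 − 1 = 1 and tw(G) ≤ 1. Since G has at least one edge (e.g. c–a), it is not an edgeless graph, so tw(G) ≥ 1. Combining the bounds, tw(G) = 1.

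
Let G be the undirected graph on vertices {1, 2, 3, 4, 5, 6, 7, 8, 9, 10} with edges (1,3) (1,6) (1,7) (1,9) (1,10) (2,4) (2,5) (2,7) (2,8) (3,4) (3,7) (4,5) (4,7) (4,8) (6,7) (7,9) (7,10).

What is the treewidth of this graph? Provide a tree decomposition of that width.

Each bag holds 3 vertices, so the decomposition has width 2, which upper-bounds the treewidth. On the other hand G contains the 3-clique {2, 4, 8}. A clique must lie in a single bag of any decomposition, so no decomposition can have width below 2. Hence tw(G) = 2 exactly.

Treewidth 2.
One optimal decomposition is:
Bags: B1 = {3, 4, 7}  B2 = {2, 4, 7}  B3 = {1, 3, 7}  B4 = {2, 4, 5}  B5 = {1, 6, 7}  B6 = {2, 4, 8}  B7 = {1, 7, 9}  B8 = {1, 7, 10}
Tree: B1–B2, B1–B3, B2–B4, B3–B5, B2–B6, B3–B7, B3–B8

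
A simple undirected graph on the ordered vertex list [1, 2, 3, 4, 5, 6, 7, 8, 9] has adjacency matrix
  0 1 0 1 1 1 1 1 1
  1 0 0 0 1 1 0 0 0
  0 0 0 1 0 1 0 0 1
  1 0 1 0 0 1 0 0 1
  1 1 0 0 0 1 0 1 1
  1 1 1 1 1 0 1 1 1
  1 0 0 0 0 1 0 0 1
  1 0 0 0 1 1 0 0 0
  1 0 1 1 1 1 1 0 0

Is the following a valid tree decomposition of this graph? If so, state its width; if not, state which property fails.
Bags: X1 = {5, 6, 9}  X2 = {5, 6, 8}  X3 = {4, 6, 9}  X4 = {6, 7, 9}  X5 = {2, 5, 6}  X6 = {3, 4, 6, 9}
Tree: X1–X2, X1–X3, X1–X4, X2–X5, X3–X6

No — vertex 1 appears in no bag.

A tree decomposition must satisfy three properties: every vertex lies in some bag; for every edge, both endpoints lie together in some bag; and for every vertex, the bags containing it form a connected subtree. Here vertex 1 appears in no bag, so the decomposition is invalid.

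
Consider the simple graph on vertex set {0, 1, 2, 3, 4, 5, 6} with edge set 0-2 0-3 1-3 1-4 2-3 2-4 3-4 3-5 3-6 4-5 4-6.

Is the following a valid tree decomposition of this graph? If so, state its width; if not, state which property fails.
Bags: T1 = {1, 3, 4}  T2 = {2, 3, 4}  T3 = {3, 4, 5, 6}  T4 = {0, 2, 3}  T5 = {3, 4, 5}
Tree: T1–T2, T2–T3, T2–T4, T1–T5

No — bags containing vertex 5 are not connected in the tree.

A tree decomposition must satisfy three properties: every vertex lies in some bag; for every edge, both endpoints lie together in some bag; and for every vertex, the bags containing it form a connected subtree. Here bags containing vertex 5 are not connected in the tree, so the decomposition is invalid.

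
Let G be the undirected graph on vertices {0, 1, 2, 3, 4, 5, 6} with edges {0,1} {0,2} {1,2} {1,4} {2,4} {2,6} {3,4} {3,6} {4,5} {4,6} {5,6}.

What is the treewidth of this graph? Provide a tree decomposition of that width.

Treewidth 2.
One such decomposition:
Bags: B1 = {4, 5, 6}  B2 = {3, 4, 6}  B3 = {2, 4, 6}  B4 = {1, 2, 4}  B5 = {0, 1, 2}
Tree: B1–B2, B1–B3, B3–B4, B4–B5

Each bag holds 3 vertices, so the decomposition has width 2, which upper-bounds the treewidth. Conversely, {0, 1, 2} is a clique of size 3, and the vertices of any clique must share a bag in every tree decomposition; so some bag has ≥ 3 vertices and tw(G) ≥ 2. Combining the bounds, tw(G) = 2.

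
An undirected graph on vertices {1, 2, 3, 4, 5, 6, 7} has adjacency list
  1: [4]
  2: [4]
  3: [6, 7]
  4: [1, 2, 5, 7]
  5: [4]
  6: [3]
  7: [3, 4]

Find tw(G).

A width-1 tree decomposition is:
Bags: B1 = {4, 7}  B2 = {2, 4}  B3 = {1, 4}  B4 = {3, 7}  B5 = {3, 6}  B6 = {4, 5}
Tree: B1–B2, B1–B3, B1–B4, B4–B5, B2–B6
The largest bag has 2 vertices, giving width 1; this decomposition certifies tw(G) ≤ 1. Since G has at least one edge (e.g. 7–4), it is not an edgeless graph, so tw(G) ≥ 1. Therefore the treewidth is 1.

1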